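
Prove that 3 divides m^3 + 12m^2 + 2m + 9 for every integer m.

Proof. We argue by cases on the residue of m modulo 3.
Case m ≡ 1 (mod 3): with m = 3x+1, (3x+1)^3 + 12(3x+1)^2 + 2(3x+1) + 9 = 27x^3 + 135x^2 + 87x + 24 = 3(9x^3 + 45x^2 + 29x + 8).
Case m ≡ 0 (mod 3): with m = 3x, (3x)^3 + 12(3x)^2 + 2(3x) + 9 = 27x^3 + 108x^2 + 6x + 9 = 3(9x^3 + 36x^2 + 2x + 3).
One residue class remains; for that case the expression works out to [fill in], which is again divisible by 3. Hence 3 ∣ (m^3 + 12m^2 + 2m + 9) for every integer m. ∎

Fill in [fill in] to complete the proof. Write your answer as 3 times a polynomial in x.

The residues treated are {1, 0}, so the missing case is m ≡ 2 (mod 3); write m = 3x+2.
Then (3x+2)^3 + 12(3x+2)^2 + 2(3x+2) + 9 = 27x^3 + 162x^2 + 186x + 69 = 3(9x^3 + 54x^2 + 62x + 23).

3(9x^3 + 54x^2 + 62x + 23)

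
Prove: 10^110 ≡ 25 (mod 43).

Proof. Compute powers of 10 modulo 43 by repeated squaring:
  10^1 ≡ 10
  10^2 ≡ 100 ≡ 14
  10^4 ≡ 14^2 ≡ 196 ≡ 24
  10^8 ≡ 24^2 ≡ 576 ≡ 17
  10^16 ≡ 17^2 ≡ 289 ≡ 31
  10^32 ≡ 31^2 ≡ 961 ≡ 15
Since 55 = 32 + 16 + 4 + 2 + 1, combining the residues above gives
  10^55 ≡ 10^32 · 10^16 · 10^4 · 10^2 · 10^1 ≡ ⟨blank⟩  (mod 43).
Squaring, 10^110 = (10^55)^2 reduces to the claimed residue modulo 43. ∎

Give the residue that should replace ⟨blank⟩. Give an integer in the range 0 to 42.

10^32 · 10^16 · 10^4 · 10^2 · 10^1 ≡ 15 · 31 · 24 · 14 · 10 = 1562400.
1562400 mod 43 = 38, so 10^55 ≡ 38 (mod 43).

38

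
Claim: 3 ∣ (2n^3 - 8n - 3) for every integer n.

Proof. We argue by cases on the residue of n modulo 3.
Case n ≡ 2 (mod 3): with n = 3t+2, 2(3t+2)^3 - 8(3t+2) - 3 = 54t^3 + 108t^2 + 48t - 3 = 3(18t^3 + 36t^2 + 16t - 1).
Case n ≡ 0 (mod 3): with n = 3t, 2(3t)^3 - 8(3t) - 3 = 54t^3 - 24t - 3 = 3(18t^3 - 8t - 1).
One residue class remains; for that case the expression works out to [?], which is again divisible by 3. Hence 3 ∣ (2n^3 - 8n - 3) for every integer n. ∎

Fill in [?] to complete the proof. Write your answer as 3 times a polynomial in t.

3(18t^3 + 18t^2 - 2t - 3)

The residues treated are {2, 0}, so the missing case is n ≡ 1 (mod 3); write n = 3t+1.
Then 2(3t+1)^3 - 8(3t+1) - 3 = 54t^3 + 54t^2 - 6t - 9 = 3(18t^3 + 18t^2 - 2t - 3).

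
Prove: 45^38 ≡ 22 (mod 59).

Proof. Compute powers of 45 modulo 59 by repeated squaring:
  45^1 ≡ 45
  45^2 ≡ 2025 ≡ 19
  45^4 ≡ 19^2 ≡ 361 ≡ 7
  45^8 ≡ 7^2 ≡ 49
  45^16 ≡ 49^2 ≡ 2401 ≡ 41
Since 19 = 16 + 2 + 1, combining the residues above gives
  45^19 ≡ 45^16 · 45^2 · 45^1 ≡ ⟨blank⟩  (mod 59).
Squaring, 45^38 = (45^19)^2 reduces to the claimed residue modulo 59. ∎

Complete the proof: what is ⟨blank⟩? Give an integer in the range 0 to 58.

Multiply the listed residues: 41 · 19 · 45 = 779 → 35055.
Reducing modulo 59: 35055 = 594·59 + 9, so 45^19 ≡ 9.

9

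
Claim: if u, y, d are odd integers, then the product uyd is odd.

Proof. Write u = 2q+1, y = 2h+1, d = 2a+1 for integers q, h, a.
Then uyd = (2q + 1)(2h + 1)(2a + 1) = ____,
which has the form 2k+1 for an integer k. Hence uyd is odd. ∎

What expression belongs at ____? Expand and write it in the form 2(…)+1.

(2q + 1)(2h + 1)(2a + 1) = 8ahq + 4ah + 4aq + 2a + 4hq + 2h + 2q + 1
= 2(4ahq + 2ah + 2aq + a + 2hq + h + q) + 1.
Since 4ahq + 2ah + 2aq + a + 2hq + h + q is an integer, the product is of the form 2k+1 for an integer k.

2(4ahq + 2ah + 2aq + a + 2hq + h + q) + 1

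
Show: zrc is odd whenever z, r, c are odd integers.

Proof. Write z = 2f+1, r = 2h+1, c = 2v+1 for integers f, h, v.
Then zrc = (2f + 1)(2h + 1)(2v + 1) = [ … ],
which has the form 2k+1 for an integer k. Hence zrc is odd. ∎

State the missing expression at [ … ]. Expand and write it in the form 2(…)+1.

(2f + 1)(2h + 1)(2v + 1) = 8fhv + 4fh + 4fv + 2f + 4hv + 2h + 2v + 1
= 2(4fhv + 2fh + 2fv + f + 2hv + h + v) + 1.
Since 4fhv + 2fh + 2fv + f + 2hv + h + v is an integer, the product is of the form 2k+1 for an integer k.

2(4fhv + 2fh + 2fv + f + 2hv + h + v) + 1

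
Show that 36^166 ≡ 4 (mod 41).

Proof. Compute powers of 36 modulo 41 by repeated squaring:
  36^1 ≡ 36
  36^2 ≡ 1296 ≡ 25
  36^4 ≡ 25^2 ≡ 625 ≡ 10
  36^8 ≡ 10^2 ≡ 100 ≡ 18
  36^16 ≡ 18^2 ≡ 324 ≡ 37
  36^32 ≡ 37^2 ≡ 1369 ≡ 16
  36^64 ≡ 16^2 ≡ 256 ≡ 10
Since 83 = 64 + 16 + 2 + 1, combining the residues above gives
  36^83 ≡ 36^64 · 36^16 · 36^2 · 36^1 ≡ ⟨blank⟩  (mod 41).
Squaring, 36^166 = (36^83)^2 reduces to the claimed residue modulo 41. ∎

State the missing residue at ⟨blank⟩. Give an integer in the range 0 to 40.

39

Multiply the listed residues: 10 · 37 · 25 · 36 = 370 → 9250 → 333000.
Reducing modulo 41: 333000 = 8121·41 + 39, so 36^83 ≡ 39.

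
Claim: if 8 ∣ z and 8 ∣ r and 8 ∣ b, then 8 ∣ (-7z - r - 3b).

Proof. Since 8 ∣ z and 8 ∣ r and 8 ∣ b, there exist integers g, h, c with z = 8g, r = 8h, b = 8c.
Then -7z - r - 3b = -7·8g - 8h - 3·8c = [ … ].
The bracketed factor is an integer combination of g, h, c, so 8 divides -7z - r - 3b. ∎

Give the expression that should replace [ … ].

Pull the common 8 out of every term: -7·8g - 8h - 3·8c = 8(-3c - 7g - h).
-3c - 7g - h is an integer, which exhibits the divisibility.

8(-3c - 7g - h)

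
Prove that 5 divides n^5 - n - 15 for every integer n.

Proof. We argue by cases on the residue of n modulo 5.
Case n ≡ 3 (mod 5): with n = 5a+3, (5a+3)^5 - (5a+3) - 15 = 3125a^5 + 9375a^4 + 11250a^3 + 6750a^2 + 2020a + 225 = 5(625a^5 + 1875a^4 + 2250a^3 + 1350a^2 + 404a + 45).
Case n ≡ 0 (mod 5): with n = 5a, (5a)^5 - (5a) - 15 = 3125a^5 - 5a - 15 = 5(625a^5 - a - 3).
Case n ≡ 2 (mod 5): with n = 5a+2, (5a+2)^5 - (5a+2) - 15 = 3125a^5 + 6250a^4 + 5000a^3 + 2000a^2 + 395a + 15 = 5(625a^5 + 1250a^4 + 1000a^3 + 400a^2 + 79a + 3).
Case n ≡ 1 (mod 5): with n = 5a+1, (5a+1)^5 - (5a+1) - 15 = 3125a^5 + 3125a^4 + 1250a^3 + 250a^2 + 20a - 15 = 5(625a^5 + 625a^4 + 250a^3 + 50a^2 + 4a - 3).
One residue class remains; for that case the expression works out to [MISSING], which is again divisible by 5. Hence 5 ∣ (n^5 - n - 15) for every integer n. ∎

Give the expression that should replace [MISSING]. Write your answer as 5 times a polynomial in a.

Only n ≡ 4 (mod 5) is unaccounted for. Put n = 5a+4:
(5a+4)^5 - (5a+4) - 15 expands to 3125a^5 + 12500a^4 + 20000a^3 + 16000a^2 + 6395a + 1005,
and factoring out 5 leaves 5(625a^5 + 2500a^4 + 4000a^3 + 3200a^2 + 1279a + 201).

5(625a^5 + 2500a^4 + 4000a^3 + 3200a^2 + 1279a + 201)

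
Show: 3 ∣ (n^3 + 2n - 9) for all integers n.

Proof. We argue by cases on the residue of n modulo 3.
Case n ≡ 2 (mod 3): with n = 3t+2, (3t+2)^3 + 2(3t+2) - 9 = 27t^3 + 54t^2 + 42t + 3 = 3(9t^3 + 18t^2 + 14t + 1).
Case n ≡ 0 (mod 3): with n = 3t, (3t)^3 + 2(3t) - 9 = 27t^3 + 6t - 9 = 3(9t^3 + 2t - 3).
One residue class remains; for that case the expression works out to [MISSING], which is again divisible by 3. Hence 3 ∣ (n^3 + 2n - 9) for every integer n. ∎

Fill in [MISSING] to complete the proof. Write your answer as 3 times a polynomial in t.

Only n ≡ 1 (mod 3) is unaccounted for. Put n = 3t+1:
(3t+1)^3 + 2(3t+1) - 9 expands to 27t^3 + 27t^2 + 15t - 6,
and factoring out 3 leaves 3(9t^3 + 9t^2 + 5t - 2).

3(9t^3 + 9t^2 + 5t - 2)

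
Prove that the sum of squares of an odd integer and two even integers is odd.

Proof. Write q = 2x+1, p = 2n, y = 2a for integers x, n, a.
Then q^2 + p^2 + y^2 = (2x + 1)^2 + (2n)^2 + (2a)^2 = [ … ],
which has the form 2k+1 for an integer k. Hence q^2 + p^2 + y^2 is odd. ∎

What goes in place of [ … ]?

Expanding: (2x + 1)^2 + (2n)^2 + (2a)^2 = 4a^2 + 4n^2 + 4x^2 + 4x + 1.
Every term except the constant is even, so this is 2(2a^2 + 2n^2 + 2x^2 + 2x) + 1,
and 2a^2 + 2n^2 + 2x^2 + 2x ∈ ℤ gives the required form.

2(2a^2 + 2n^2 + 2x^2 + 2x) + 1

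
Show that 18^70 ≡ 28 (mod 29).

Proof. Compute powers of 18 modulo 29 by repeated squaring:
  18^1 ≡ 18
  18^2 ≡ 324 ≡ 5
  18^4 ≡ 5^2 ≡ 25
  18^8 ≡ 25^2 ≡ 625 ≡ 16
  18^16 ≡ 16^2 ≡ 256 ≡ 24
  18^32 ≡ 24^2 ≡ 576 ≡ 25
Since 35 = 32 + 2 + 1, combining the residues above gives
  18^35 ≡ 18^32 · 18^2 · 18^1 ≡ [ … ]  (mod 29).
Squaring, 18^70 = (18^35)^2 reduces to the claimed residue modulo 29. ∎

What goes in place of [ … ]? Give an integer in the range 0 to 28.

17

18^32 · 18^2 · 18^1 ≡ 25 · 5 · 18 = 2250.
2250 mod 29 = 17, so 18^35 ≡ 17 (mod 29).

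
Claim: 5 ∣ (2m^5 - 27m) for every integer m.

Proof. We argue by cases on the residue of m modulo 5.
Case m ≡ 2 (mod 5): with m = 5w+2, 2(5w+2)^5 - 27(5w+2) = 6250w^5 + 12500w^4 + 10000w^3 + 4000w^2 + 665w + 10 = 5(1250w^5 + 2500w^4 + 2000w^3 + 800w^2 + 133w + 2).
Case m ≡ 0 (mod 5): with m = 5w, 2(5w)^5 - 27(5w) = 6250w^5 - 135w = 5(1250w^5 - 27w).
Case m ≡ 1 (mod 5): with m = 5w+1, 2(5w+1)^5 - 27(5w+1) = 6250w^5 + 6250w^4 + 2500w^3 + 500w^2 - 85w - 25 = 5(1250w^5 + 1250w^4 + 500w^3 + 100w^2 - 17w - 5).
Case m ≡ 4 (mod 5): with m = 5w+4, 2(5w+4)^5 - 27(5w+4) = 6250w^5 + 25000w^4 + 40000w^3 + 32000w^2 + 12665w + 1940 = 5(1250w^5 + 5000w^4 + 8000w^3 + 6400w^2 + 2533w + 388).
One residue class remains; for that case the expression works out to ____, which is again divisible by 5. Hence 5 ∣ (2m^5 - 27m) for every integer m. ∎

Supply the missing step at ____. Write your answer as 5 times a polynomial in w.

Only m ≡ 3 (mod 5) is unaccounted for. Put m = 5w+3:
2(5w+3)^5 - 27(5w+3) expands to 6250w^5 + 18750w^4 + 22500w^3 + 13500w^2 + 3915w + 405,
and factoring out 5 leaves 5(1250w^5 + 3750w^4 + 4500w^3 + 2700w^2 + 783w + 81).

5(1250w^5 + 3750w^4 + 4500w^3 + 2700w^2 + 783w + 81)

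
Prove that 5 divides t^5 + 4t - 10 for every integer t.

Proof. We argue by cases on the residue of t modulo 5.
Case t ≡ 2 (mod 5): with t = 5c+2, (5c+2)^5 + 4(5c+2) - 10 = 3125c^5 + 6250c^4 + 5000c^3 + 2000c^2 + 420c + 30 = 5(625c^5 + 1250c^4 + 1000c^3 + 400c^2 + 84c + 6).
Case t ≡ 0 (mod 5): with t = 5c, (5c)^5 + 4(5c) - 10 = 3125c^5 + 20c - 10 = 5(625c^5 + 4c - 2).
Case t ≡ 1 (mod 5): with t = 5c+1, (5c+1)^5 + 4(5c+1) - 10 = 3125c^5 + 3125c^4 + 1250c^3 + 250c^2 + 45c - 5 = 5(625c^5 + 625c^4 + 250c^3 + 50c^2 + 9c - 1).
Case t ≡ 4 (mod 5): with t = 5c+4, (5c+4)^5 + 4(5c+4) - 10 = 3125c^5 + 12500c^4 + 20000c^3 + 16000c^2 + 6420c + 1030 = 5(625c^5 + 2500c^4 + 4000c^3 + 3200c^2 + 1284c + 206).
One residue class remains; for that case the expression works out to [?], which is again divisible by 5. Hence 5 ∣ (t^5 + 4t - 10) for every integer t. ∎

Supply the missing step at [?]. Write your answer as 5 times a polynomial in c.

Only t ≡ 3 (mod 5) is unaccounted for. Put t = 5c+3:
(5c+3)^5 + 4(5c+3) - 10 expands to 3125c^5 + 9375c^4 + 11250c^3 + 6750c^2 + 2045c + 245,
and factoring out 5 leaves 5(625c^5 + 1875c^4 + 2250c^3 + 1350c^2 + 409c + 49).

5(625c^5 + 1875c^4 + 2250c^3 + 1350c^2 + 409c + 49)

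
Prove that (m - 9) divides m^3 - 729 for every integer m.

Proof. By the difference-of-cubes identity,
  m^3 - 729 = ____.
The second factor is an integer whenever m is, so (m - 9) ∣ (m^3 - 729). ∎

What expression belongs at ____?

(m - 9)(m^2 + 9m + 81)

a^3 - b^3 = (a - b)(a^2 + ab + b^2). With a = m, b = 9:
m^3 - 729 = (m - 9)(m^2 + 9m + 81).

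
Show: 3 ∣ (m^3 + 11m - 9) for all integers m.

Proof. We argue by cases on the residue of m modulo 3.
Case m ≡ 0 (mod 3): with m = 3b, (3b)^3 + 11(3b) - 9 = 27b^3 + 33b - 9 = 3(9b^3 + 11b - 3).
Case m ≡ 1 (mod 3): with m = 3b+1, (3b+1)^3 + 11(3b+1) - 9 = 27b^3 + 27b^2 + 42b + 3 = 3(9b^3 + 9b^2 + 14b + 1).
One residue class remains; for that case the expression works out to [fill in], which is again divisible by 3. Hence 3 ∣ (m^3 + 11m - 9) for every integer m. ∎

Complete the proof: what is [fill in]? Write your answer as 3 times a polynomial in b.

3(9b^3 + 18b^2 + 23b + 7)

Only m ≡ 2 (mod 3) is unaccounted for. Put m = 3b+2:
(3b+2)^3 + 11(3b+2) - 9 expands to 27b^3 + 54b^2 + 69b + 21,
and factoring out 3 leaves 3(9b^3 + 18b^2 + 23b + 7).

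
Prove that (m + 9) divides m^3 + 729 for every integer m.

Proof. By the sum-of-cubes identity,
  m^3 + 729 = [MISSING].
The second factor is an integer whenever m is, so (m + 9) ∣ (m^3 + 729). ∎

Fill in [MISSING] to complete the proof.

a^3 + b^3 = (a + b)(a^2 - ab + b^2). With a = m, b = 9:
m^3 + 729 = (m + 9)(m^2 - 9m + 81).

(m + 9)(m^2 - 9m + 81)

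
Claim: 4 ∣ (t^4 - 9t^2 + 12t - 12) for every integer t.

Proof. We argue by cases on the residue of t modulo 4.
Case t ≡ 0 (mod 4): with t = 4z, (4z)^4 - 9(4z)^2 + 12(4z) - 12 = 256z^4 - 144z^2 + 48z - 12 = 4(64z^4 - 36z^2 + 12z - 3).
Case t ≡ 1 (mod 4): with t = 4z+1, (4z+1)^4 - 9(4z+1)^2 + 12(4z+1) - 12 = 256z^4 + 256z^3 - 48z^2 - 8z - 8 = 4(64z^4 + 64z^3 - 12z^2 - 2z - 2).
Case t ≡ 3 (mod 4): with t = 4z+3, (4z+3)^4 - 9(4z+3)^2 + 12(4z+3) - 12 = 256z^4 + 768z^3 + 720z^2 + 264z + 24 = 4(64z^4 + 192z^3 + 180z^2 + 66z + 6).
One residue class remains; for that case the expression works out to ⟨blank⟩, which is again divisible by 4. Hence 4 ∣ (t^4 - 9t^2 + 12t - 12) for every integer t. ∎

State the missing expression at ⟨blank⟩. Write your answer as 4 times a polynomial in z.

4(64z^4 + 128z^3 + 60z^2 + 8z - 2)

Only t ≡ 2 (mod 4) is unaccounted for. Put t = 4z+2:
(4z+2)^4 - 9(4z+2)^2 + 12(4z+2) - 12 expands to 256z^4 + 512z^3 + 240z^2 + 32z - 8,
and factoring out 4 leaves 4(64z^4 + 128z^3 + 60z^2 + 8z - 2).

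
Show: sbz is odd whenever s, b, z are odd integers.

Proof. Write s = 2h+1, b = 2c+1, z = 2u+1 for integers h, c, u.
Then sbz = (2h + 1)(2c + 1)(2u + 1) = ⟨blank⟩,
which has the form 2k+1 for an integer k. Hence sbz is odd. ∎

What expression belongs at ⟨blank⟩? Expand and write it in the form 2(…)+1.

(2h + 1)(2c + 1)(2u + 1) = 8chu + 4ch + 4cu + 2c + 4hu + 2h + 2u + 1
= 2(4chu + 2ch + 2cu + c + 2hu + h + u) + 1.
Since 4chu + 2ch + 2cu + c + 2hu + h + u is an integer, the product is of the form 2k+1 for an integer k.

2(4chu + 2ch + 2cu + c + 2hu + h + u) + 1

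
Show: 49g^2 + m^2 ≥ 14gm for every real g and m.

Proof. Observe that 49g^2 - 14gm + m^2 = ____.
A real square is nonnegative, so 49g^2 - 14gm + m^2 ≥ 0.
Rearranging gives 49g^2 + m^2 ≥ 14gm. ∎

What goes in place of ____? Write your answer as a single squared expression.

The leading and trailing coefficients are 7^2 and 1^2, and 14 = 2·7·1, so the trinomial is (7g - m)^2.
Hence 49g^2 - 14gm + m^2 ≥ 0.

(7g - m)^2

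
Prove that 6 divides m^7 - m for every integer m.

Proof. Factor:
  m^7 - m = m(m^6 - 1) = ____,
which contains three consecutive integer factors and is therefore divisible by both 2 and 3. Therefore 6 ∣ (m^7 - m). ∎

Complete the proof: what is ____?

(m - 1)m(m + 1)(m^4 + m^2 + 1)

m^6 - 1 = (m^2 - 1)(m^4 + m^2 + 1), and m^2 - 1 = (m-1)(m+1).
So m(m^6 - 1) = (m - 1)m(m + 1)(m^4 + m^2 + 1).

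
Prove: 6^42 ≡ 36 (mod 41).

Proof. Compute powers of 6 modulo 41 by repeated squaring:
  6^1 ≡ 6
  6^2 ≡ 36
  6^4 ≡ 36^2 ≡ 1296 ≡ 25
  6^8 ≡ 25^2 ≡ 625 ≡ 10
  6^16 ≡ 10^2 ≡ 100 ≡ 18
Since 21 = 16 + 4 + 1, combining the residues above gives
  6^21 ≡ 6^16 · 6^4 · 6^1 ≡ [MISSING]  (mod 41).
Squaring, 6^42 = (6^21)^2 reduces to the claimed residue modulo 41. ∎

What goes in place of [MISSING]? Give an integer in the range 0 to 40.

6^16 · 6^4 · 6^1 ≡ 18 · 25 · 6 = 2700.
2700 mod 41 = 35, so 6^21 ≡ 35 (mod 41).

35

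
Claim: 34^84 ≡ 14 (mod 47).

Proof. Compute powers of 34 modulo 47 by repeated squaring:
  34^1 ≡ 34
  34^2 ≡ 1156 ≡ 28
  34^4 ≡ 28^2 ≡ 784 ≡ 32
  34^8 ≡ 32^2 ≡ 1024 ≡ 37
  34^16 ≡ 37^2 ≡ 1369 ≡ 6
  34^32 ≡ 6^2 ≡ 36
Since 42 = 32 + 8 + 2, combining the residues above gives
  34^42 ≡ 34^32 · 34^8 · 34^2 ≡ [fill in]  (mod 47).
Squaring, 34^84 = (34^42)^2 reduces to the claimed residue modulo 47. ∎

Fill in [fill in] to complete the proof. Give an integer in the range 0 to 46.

Multiply the listed residues: 36 · 37 · 28 = 1332 → 37296.
Reducing modulo 47: 37296 = 793·47 + 25, so 34^42 ≡ 25.

25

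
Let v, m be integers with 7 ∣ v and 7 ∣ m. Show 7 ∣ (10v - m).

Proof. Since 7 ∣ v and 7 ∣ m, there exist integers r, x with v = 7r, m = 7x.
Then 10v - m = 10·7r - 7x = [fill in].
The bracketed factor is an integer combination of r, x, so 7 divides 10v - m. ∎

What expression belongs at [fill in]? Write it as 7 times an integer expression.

7(10r - x)

Each term has a factor of 7: 10·7r - 7x = 7·(10r - x).
Since 10r - x is an integer, 7 ∣ (10v - m).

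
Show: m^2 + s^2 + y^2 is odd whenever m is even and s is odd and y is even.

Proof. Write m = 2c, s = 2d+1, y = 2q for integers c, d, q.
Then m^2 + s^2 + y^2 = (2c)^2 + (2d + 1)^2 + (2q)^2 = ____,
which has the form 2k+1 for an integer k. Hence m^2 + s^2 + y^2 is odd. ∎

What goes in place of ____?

Expanding: (2c)^2 + (2d + 1)^2 + (2q)^2 = 4c^2 + 4d^2 + 4d + 4q^2 + 1.
Every term except the constant is even, so this is 2(2c^2 + 2d^2 + 2d + 2q^2) + 1,
and 2c^2 + 2d^2 + 2d + 2q^2 ∈ ℤ gives the required form.

2(2c^2 + 2d^2 + 2d + 2q^2) + 1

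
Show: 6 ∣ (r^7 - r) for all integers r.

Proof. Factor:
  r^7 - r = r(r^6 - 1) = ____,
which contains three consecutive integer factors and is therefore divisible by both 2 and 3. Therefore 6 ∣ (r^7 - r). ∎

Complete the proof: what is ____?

(r - 1)r(r + 1)(r^4 + r^2 + 1)

r^6 - 1 = (r^2 - 1)(r^4 + r^2 + 1), and r^2 - 1 = (r-1)(r+1).
So r(r^6 - 1) = (r - 1)r(r + 1)(r^4 + r^2 + 1).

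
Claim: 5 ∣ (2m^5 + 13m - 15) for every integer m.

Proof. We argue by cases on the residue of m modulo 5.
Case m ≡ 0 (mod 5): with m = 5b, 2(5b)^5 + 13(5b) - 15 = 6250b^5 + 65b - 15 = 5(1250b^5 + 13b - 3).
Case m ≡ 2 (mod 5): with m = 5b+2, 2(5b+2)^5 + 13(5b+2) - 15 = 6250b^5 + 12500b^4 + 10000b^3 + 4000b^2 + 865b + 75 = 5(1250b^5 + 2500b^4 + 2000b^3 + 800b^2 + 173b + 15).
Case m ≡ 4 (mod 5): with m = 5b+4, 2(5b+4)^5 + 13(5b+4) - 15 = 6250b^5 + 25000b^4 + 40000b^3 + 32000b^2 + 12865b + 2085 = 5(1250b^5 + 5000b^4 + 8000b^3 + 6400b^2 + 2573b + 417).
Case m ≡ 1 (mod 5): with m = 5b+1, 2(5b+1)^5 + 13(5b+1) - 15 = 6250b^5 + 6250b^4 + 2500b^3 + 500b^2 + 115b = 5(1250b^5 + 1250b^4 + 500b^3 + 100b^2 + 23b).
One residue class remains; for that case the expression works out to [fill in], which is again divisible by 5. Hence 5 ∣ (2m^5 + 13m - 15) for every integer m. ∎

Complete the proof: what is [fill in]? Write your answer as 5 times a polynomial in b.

5(1250b^5 + 3750b^4 + 4500b^3 + 2700b^2 + 823b + 102)

The residues treated are {0, 2, 4, 1}, so the missing case is m ≡ 3 (mod 5); write m = 5b+3.
Then 2(5b+3)^5 + 13(5b+3) - 15 = 6250b^5 + 18750b^4 + 22500b^3 + 13500b^2 + 4115b + 510 = 5(1250b^5 + 3750b^4 + 4500b^3 + 2700b^2 + 823b + 102).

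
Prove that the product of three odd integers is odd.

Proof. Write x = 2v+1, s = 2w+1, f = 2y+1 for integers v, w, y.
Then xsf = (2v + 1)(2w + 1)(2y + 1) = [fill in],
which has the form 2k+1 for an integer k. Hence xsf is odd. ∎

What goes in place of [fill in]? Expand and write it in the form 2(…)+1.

2(4vwy + 2vw + 2vy + v + 2wy + w + y) + 1

(2v + 1)(2w + 1)(2y + 1) = 8vwy + 4vw + 4vy + 2v + 4wy + 2w + 2y + 1
= 2(4vwy + 2vw + 2vy + v + 2wy + w + y) + 1.
Since 4vwy + 2vw + 2vy + v + 2wy + w + y is an integer, the product is of the form 2k+1 for an integer k.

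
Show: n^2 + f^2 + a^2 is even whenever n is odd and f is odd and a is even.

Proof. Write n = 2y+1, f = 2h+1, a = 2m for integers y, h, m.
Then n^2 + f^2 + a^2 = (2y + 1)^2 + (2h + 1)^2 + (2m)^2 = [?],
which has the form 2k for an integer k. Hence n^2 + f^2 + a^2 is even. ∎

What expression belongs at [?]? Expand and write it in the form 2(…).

2(2h^2 + 2h + 2m^2 + 2y^2 + 2y + 1)

(2y + 1)^2 + (2h + 1)^2 + (2m)^2 = 4h^2 + 4h + 4m^2 + 4y^2 + 4y + 2
= 2(2h^2 + 2h + 2m^2 + 2y^2 + 2y + 1).
Since 2h^2 + 2h + 2m^2 + 2y^2 + 2y + 1 is an integer, the sum of squares is of the form 2k for an integer k.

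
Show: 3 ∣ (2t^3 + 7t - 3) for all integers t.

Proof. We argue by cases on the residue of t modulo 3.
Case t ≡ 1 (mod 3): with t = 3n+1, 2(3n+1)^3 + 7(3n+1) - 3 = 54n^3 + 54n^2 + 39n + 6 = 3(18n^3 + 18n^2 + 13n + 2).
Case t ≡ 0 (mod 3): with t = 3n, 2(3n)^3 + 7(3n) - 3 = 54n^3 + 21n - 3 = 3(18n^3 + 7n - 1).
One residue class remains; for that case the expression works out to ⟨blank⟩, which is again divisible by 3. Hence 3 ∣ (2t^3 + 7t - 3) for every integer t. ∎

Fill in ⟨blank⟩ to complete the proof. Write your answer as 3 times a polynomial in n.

Only t ≡ 2 (mod 3) is unaccounted for. Put t = 3n+2:
2(3n+2)^3 + 7(3n+2) - 3 expands to 54n^3 + 108n^2 + 93n + 27,
and factoring out 3 leaves 3(18n^3 + 36n^2 + 31n + 9).

3(18n^3 + 36n^2 + 31n + 9)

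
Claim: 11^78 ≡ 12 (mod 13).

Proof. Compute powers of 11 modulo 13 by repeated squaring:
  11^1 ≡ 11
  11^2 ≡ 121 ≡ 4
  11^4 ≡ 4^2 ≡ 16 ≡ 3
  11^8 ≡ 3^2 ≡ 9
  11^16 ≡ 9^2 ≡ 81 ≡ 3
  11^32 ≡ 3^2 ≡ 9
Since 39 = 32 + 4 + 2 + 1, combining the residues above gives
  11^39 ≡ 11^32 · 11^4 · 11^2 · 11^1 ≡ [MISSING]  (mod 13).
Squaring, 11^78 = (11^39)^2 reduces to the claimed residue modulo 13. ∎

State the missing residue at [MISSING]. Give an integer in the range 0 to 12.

5

11^32 · 11^4 · 11^2 · 11^1 ≡ 9 · 3 · 4 · 11 = 1188.
1188 mod 13 = 5, so 11^39 ≡ 5 (mod 13).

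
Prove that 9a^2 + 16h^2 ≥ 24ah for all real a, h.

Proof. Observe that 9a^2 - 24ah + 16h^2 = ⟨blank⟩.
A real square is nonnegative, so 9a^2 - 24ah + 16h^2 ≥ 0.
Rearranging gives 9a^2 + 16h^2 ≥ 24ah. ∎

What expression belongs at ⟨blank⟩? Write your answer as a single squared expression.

9a^2 - 24ah + 16h^2 is a perfect-square trinomial: the outer terms are (3a)^2 and (4h)^2, and the cross term is -2·3a·4h.
So 9a^2 - 24ah + 16h^2 = (3a - 4h)^2 ≥ 0.

(3a - 4h)^2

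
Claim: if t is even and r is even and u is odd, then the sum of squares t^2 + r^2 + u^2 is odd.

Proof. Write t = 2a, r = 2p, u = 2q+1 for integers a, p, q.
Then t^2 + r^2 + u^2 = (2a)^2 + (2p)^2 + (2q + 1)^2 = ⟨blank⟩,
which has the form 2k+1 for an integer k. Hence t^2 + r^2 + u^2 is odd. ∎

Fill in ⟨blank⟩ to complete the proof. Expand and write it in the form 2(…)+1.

Expanding: (2a)^2 + (2p)^2 + (2q + 1)^2 = 4a^2 + 4p^2 + 4q^2 + 4q + 1.
Every term except the constant is even, so this is 2(2a^2 + 2p^2 + 2q^2 + 2q) + 1,
and 2a^2 + 2p^2 + 2q^2 + 2q ∈ ℤ gives the required form.

2(2a^2 + 2p^2 + 2q^2 + 2q) + 1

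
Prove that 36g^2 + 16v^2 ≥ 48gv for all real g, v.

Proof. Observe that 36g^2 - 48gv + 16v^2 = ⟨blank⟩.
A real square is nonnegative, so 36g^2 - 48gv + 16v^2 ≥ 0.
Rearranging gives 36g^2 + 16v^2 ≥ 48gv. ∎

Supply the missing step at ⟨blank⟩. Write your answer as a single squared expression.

36g^2 - 48gv + 16v^2 is a perfect-square trinomial: the outer terms are (6g)^2 and (4v)^2, and the cross term is -2·6g·4v.
So 36g^2 - 48gv + 16v^2 = (6g - 4v)^2 ≥ 0.

(6g - 4v)^2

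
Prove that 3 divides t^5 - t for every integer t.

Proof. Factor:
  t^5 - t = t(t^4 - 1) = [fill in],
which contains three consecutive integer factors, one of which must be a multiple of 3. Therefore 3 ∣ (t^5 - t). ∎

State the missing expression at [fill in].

(t - 1)t(t + 1)(t^2 + 1)

t^4 - 1 = (t^2 - 1)(t^2 + 1), and t^2 - 1 = (t-1)(t+1).
So t(t^4 - 1) = (t - 1)t(t + 1)(t^2 + 1).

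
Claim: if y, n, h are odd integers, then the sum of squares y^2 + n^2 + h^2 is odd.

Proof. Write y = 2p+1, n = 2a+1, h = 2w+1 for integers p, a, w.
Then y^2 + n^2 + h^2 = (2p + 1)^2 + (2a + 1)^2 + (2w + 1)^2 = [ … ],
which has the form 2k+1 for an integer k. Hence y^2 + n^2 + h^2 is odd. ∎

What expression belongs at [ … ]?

(2p + 1)^2 + (2a + 1)^2 + (2w + 1)^2 = 4a^2 + 4a + 4p^2 + 4p + 4w^2 + 4w + 3
= 2(2a^2 + 2a + 2p^2 + 2p + 2w^2 + 2w + 1) + 1.
Since 2a^2 + 2a + 2p^2 + 2p + 2w^2 + 2w + 1 is an integer, the sum of squares is of the form 2k+1 for an integer k.

2(2a^2 + 2a + 2p^2 + 2p + 2w^2 + 2w + 1) + 1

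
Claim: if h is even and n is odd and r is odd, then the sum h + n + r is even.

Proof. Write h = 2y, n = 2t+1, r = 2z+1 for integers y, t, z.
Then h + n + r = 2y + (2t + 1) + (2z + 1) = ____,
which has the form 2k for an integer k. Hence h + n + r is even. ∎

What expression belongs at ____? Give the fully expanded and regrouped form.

2(t + y + z + 1)

Expanding: 2y + (2t + 1) + (2z + 1) = 2t + 2y + 2z + 2.
Every term is even; pulling out the factor of 2 gives 2(t + y + z + 1).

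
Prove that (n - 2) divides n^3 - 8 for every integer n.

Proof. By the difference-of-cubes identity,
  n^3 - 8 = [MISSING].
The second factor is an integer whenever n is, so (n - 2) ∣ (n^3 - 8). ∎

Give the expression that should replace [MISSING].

Polynomial division of n^3 - 8 by n - 2 leaves remainder 0 and quotient n^2 + 2n + 4.
Hence n^3 - 8 = (n - 2)(n^2 + 2n + 4).

(n - 2)(n^2 + 2n + 4)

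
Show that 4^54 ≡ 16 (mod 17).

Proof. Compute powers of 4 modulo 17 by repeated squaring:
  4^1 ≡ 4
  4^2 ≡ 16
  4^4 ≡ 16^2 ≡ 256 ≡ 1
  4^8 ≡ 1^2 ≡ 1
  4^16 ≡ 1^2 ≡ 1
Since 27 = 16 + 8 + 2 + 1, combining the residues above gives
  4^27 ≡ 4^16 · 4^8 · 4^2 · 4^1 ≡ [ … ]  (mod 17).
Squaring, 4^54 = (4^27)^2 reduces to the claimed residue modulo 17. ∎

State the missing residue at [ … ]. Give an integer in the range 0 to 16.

13

4^16 · 4^8 · 4^2 · 4^1 ≡ 1 · 1 · 16 · 4 = 64.
64 mod 17 = 13, so 4^27 ≡ 13 (mod 17).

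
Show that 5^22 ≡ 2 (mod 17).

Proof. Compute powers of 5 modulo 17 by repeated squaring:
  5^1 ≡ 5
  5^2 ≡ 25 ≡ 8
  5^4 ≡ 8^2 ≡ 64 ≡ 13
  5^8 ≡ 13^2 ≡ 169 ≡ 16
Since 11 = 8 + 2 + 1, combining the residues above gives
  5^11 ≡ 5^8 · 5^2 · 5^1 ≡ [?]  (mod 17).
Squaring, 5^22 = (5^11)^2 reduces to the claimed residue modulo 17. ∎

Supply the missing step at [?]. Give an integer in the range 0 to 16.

Multiply the listed residues: 16 · 8 · 5 = 128 → 640.
Reducing modulo 17: 640 = 37·17 + 11, so 5^11 ≡ 11.

11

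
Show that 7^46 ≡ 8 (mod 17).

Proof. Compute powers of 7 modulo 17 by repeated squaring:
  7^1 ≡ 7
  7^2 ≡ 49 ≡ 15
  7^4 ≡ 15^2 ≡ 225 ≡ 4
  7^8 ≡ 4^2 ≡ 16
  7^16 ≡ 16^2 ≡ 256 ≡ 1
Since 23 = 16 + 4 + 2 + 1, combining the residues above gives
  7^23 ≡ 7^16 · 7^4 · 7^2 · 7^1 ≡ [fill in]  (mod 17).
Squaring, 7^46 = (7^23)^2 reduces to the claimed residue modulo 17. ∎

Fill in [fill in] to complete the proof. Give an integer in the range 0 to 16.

12

Multiply the listed residues: 1 · 4 · 15 · 7 = 4 → 60 → 420.
Reducing modulo 17: 420 = 24·17 + 12, so 7^23 ≡ 12.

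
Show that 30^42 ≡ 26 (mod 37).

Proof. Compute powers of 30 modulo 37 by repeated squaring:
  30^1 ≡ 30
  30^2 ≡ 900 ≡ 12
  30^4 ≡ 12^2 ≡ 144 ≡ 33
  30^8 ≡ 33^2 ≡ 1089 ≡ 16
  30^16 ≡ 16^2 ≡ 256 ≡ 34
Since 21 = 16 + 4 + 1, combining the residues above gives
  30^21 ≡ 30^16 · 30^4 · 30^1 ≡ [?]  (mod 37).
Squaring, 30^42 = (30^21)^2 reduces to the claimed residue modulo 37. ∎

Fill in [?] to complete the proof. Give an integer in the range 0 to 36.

27

Multiply the listed residues: 34 · 33 · 30 = 1122 → 33660.
Reducing modulo 37: 33660 = 909·37 + 27, so 30^21 ≡ 27.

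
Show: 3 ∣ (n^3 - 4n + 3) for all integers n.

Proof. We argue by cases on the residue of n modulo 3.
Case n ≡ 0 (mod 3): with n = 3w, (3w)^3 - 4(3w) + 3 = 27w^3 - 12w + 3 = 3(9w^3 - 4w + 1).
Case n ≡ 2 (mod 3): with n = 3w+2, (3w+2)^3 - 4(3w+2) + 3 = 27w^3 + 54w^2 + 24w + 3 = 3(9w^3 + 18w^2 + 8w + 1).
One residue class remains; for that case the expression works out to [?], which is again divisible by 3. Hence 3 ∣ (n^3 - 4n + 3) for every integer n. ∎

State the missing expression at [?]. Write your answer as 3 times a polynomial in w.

The residues treated are {0, 2}, so the missing case is n ≡ 1 (mod 3); write n = 3w+1.
Then (3w+1)^3 - 4(3w+1) + 3 = 27w^3 + 27w^2 - 3w = 3(9w^3 + 9w^2 - w).

3(9w^3 + 9w^2 - w)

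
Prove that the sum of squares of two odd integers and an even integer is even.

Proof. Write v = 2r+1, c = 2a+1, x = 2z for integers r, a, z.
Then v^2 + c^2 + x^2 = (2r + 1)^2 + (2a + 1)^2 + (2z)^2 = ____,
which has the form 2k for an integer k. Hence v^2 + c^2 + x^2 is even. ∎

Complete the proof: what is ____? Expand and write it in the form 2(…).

Expanding: (2r + 1)^2 + (2a + 1)^2 + (2z)^2 = 4a^2 + 4a + 4r^2 + 4r + 4z^2 + 2.
Every term is even; pulling out the factor of 2 gives 2(2a^2 + 2a + 2r^2 + 2r + 2z^2 + 1).

2(2a^2 + 2a + 2r^2 + 2r + 2z^2 + 1)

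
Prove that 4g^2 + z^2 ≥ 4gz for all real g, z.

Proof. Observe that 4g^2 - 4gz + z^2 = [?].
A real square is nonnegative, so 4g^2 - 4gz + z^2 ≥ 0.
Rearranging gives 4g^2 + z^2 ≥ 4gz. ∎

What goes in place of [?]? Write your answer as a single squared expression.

(2g - z)^2

4g^2 - 4gz + z^2 is a perfect-square trinomial: the outer terms are (2g)^2 and (z)^2, and the cross term is -2·2g·z.
So 4g^2 - 4gz + z^2 = (2g - z)^2 ≥ 0.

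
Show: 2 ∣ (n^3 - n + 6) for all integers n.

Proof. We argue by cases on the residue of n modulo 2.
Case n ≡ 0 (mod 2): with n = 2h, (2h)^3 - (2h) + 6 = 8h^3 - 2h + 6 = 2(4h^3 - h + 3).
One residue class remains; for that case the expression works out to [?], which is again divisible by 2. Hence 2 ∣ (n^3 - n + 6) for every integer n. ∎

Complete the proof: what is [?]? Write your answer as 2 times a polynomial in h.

2(4h^3 + 6h^2 + 2h + 3)

The residues treated are {0}, so the missing case is n ≡ 1 (mod 2); write n = 2h+1.
Then (2h+1)^3 - (2h+1) + 6 = 8h^3 + 12h^2 + 4h + 6 = 2(4h^3 + 6h^2 + 2h + 3).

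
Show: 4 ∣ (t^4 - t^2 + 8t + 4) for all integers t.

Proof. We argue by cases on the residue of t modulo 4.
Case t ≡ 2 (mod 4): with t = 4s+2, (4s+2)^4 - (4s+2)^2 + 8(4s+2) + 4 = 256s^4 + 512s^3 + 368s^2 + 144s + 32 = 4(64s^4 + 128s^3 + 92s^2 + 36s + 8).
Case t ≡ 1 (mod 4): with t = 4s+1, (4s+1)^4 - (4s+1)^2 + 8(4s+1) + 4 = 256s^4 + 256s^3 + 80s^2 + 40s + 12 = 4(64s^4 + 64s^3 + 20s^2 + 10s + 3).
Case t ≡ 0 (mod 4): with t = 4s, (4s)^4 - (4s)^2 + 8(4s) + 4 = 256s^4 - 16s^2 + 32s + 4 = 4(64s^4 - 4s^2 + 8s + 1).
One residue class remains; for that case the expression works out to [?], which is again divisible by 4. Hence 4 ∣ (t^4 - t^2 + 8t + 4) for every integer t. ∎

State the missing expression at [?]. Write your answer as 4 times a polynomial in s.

4(64s^4 + 192s^3 + 212s^2 + 110s + 25)

Only t ≡ 3 (mod 4) is unaccounted for. Put t = 4s+3:
(4s+3)^4 - (4s+3)^2 + 8(4s+3) + 4 expands to 256s^4 + 768s^3 + 848s^2 + 440s + 100,
and factoring out 4 leaves 4(64s^4 + 192s^3 + 212s^2 + 110s + 25).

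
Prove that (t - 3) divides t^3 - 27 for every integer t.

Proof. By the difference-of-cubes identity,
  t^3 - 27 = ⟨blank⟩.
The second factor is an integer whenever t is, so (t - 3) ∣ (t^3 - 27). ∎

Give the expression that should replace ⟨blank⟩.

a^3 - b^3 = (a - b)(a^2 + ab + b^2). With a = t, b = 3:
t^3 - 27 = (t - 3)(t^2 + 3t + 9).

(t - 3)(t^2 + 3t + 9)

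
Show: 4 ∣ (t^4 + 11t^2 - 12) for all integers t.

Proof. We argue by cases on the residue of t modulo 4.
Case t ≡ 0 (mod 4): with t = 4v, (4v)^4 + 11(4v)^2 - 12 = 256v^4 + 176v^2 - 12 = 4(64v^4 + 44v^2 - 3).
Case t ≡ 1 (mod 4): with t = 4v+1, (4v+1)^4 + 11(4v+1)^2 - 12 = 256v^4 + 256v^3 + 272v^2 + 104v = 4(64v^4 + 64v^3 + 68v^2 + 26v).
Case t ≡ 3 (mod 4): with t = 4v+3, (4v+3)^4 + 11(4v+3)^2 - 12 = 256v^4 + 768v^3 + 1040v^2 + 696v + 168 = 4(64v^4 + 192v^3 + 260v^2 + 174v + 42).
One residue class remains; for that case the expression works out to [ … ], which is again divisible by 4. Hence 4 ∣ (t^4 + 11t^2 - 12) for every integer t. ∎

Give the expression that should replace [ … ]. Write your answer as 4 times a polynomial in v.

Only t ≡ 2 (mod 4) is unaccounted for. Put t = 4v+2:
(4v+2)^4 + 11(4v+2)^2 - 12 expands to 256v^4 + 512v^3 + 560v^2 + 304v + 48,
and factoring out 4 leaves 4(64v^4 + 128v^3 + 140v^2 + 76v + 12).

4(64v^4 + 128v^3 + 140v^2 + 76v + 12)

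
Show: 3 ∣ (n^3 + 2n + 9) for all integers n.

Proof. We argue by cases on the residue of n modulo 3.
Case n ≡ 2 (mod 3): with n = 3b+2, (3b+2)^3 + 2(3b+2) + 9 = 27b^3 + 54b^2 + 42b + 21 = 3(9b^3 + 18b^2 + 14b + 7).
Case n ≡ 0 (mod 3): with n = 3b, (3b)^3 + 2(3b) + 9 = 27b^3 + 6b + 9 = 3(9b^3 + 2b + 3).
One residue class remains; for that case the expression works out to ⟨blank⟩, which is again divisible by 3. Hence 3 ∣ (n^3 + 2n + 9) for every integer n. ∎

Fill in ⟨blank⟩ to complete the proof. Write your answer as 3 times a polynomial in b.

The residues treated are {2, 0}, so the missing case is n ≡ 1 (mod 3); write n = 3b+1.
Then (3b+1)^3 + 2(3b+1) + 9 = 27b^3 + 27b^2 + 15b + 12 = 3(9b^3 + 9b^2 + 5b + 4).

3(9b^3 + 9b^2 + 5b + 4)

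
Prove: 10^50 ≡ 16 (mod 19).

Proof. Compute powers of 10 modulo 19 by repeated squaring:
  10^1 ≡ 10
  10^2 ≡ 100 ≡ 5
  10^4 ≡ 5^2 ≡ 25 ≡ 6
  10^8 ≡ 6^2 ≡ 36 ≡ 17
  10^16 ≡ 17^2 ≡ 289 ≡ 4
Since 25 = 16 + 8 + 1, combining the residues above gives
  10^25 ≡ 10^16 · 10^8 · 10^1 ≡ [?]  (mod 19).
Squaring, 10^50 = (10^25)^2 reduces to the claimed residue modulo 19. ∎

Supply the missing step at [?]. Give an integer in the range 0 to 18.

10^16 · 10^8 · 10^1 ≡ 4 · 17 · 10 = 680.
680 mod 19 = 15, so 10^25 ≡ 15 (mod 19).

15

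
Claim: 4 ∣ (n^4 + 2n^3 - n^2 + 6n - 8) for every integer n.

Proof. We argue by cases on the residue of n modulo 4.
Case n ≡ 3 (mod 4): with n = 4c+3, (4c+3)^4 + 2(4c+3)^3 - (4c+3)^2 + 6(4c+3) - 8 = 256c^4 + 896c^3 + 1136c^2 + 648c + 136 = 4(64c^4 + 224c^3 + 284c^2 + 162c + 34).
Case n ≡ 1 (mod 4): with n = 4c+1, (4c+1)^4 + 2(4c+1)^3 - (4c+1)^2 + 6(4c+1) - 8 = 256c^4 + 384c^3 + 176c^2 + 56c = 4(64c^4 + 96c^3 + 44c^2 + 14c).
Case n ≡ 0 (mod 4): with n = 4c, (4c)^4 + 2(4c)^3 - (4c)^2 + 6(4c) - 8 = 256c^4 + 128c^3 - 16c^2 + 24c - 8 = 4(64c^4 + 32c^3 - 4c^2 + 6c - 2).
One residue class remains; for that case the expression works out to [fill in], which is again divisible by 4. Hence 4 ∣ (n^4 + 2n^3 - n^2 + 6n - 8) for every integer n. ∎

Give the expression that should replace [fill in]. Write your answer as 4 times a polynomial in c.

The residues treated are {3, 1, 0}, so the missing case is n ≡ 2 (mod 4); write n = 4c+2.
Then (4c+2)^4 + 2(4c+2)^3 - (4c+2)^2 + 6(4c+2) - 8 = 256c^4 + 640c^3 + 560c^2 + 232c + 32 = 4(64c^4 + 160c^3 + 140c^2 + 58c + 8).

4(64c^4 + 160c^3 + 140c^2 + 58c + 8)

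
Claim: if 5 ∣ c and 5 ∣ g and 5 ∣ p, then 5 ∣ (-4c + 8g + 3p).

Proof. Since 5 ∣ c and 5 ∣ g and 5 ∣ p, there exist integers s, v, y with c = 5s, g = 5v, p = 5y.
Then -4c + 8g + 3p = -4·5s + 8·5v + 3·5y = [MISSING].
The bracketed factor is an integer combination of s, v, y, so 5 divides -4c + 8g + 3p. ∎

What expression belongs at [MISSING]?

5(-4s + 8v + 3y)

Pull the common 5 out of every term: -4·5s + 8·5v + 3·5y = 5(-4s + 8v + 3y).
-4s + 8v + 3y is an integer, which exhibits the divisibility.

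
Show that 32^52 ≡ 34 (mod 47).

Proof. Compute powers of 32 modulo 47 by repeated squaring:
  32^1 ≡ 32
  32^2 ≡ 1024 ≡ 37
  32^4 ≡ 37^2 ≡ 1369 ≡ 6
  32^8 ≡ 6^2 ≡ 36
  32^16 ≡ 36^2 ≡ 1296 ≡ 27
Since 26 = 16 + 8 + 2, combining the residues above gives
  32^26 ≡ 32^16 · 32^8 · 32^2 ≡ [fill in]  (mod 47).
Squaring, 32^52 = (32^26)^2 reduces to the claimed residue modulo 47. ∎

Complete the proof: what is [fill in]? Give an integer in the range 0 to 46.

32^16 · 32^8 · 32^2 ≡ 27 · 36 · 37 = 35964.
35964 mod 47 = 9, so 32^26 ≡ 9 (mod 47).

9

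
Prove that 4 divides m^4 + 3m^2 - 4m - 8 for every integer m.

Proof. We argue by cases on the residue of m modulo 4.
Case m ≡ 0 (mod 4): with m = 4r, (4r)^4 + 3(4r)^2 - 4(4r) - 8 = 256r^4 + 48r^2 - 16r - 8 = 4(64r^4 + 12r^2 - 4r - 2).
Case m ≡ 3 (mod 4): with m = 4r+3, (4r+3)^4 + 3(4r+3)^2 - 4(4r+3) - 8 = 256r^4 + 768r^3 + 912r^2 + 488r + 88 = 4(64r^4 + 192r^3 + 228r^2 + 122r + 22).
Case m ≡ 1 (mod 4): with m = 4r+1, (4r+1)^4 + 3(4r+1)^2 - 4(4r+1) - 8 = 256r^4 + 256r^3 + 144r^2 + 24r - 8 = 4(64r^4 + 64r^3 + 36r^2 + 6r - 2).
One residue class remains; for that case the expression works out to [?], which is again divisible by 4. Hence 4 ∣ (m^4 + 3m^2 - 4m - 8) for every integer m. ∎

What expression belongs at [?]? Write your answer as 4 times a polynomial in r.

Only m ≡ 2 (mod 4) is unaccounted for. Put m = 4r+2:
(4r+2)^4 + 3(4r+2)^2 - 4(4r+2) - 8 expands to 256r^4 + 512r^3 + 432r^2 + 160r + 12,
and factoring out 4 leaves 4(64r^4 + 128r^3 + 108r^2 + 40r + 3).

4(64r^4 + 128r^3 + 108r^2 + 40r + 3)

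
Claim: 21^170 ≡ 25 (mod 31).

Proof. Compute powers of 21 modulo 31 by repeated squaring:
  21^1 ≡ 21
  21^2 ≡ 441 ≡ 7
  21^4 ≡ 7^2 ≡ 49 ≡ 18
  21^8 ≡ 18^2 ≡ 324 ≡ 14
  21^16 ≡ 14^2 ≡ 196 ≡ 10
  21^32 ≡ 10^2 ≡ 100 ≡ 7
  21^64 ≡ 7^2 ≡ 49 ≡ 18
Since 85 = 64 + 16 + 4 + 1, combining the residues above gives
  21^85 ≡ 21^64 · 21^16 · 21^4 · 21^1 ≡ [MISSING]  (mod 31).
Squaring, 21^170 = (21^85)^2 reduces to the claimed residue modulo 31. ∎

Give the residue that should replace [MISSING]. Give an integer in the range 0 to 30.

26

21^64 · 21^16 · 21^4 · 21^1 ≡ 18 · 10 · 18 · 21 = 68040.
68040 mod 31 = 26, so 21^85 ≡ 26 (mod 31).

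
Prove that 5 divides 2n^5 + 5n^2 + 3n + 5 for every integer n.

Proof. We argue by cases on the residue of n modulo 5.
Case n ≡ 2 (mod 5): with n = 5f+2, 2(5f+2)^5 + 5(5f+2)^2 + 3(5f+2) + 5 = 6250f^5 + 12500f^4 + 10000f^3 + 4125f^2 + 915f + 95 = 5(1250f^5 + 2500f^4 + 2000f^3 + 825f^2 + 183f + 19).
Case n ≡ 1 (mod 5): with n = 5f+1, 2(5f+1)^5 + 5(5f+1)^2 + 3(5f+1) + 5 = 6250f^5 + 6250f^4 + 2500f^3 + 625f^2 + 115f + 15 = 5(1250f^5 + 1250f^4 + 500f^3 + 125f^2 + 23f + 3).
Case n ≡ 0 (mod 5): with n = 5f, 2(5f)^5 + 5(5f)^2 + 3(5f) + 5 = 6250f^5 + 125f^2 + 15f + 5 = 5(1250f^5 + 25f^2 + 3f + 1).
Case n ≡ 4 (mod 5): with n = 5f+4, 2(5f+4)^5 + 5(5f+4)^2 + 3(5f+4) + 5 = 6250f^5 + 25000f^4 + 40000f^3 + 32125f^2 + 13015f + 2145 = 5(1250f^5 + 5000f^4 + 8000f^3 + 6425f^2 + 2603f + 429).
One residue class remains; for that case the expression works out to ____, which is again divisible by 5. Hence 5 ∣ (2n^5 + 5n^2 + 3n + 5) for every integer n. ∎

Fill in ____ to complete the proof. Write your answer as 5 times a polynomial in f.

Only n ≡ 3 (mod 5) is unaccounted for. Put n = 5f+3:
2(5f+3)^5 + 5(5f+3)^2 + 3(5f+3) + 5 expands to 6250f^5 + 18750f^4 + 22500f^3 + 13625f^2 + 4215f + 545,
and factoring out 5 leaves 5(1250f^5 + 3750f^4 + 4500f^3 + 2725f^2 + 843f + 109).

5(1250f^5 + 3750f^4 + 4500f^3 + 2725f^2 + 843f + 109)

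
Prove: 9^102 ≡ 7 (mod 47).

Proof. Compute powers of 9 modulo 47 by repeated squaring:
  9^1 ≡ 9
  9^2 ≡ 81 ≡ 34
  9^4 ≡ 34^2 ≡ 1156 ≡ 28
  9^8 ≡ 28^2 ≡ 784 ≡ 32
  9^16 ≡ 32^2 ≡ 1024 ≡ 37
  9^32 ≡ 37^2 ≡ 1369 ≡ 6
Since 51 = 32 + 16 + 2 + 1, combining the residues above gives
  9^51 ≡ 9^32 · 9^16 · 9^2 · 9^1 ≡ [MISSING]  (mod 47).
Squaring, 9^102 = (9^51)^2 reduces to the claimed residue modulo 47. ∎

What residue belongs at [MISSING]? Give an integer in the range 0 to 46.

Multiply the listed residues: 6 · 37 · 34 · 9 = 222 → 7548 → 67932.
Reducing modulo 47: 67932 = 1445·47 + 17, so 9^51 ≡ 17.

17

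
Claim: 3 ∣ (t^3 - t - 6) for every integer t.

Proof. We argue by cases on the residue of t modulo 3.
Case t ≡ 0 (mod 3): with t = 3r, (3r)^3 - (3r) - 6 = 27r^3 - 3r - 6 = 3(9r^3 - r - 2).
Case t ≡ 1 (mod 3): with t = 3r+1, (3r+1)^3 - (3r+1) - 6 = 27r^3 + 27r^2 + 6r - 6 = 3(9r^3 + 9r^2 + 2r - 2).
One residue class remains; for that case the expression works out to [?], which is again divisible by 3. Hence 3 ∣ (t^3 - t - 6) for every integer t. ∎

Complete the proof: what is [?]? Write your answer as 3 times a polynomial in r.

3(9r^3 + 18r^2 + 11r)

Only t ≡ 2 (mod 3) is unaccounted for. Put t = 3r+2:
(3r+2)^3 - (3r+2) - 6 expands to 27r^3 + 54r^2 + 33r,
and factoring out 3 leaves 3(9r^3 + 18r^2 + 11r).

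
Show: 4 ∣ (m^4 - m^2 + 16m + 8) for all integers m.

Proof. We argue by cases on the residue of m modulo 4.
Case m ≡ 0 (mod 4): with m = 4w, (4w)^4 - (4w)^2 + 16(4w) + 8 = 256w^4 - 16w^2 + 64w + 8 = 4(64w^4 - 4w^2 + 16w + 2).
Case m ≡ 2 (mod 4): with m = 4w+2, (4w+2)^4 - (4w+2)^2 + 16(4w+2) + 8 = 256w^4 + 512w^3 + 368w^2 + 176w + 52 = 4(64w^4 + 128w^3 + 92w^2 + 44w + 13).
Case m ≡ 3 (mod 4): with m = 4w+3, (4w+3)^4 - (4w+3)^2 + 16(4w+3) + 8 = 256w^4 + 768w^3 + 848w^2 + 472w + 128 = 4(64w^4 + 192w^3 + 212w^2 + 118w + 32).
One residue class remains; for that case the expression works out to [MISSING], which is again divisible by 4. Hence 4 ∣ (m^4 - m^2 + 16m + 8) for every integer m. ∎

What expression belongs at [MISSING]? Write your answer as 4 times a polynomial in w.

4(64w^4 + 64w^3 + 20w^2 + 18w + 6)

The residues treated are {0, 2, 3}, so the missing case is m ≡ 1 (mod 4); write m = 4w+1.
Then (4w+1)^4 - (4w+1)^2 + 16(4w+1) + 8 = 256w^4 + 256w^3 + 80w^2 + 72w + 24 = 4(64w^4 + 64w^3 + 20w^2 + 18w + 6).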